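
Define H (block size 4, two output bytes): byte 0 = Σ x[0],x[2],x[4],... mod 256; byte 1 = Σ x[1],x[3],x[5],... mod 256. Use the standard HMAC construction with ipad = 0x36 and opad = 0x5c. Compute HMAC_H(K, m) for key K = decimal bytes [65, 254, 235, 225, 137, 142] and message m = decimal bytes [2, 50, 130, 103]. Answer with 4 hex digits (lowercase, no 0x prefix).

Key decimal bytes [65, 254, 235, 225, 137, 142] = 41 fe eb e1 89 8e is 6 bytes > B = 4, so hash it first: H(key) = b5 6d, then zero-pad to 4 bytes: K' = b5 6d 00 00.
K' ⊕ ipad = 83 5b 36 36.  K' ⊕ opad = e9 31 5c 5c.
Inner input = (K'⊕ipad) ∥ m = 83 5b 36 36 ∥ 02 32 82 67.
Inner hash: even-index sum = 317 mod 256 = 61; odd-index sum = 298 mod 256 = 42 → 3d 2a.
Outer input = (K'⊕opad) ∥ inner = e9 31 5c 5c ∥ 3d 2a.
Outer hash (tag): even-index sum = 386 mod 256 = 130; odd-index sum = 183 mod 256 = 183 → 82 b7.

82b7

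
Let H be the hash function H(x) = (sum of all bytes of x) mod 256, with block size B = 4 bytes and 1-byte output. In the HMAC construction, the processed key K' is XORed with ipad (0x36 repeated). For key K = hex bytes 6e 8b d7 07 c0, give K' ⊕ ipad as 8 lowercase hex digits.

a1363636

Key hex bytes 6e 8b d7 07 c0 is 5 bytes > B = 4, so hash it first: H(key) = 97, then zero-pad to 4 bytes: K' = 97 00 00 00.
XOR each byte with 0x36: 97⊕36=a1, 00⊕36=36, 00⊕36=36, 00⊕36=36.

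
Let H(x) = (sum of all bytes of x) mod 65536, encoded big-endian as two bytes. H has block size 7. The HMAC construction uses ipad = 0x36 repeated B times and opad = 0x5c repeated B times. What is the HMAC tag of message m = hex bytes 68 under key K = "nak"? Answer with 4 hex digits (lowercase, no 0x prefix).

Key "nak" = 6e 61 6b is 3 bytes ≤ B = 7; zero-pad to 7 bytes: K' = 6e 61 6b 00 00 00 00.
K' ⊕ ipad = 58 57 5d 36 36 36 36.  K' ⊕ opad = 32 3d 37 5c 5c 5c 5c.
Inner input = (K'⊕ipad) ∥ m = 58 57 5d 36 36 36 36 ∥ 68.
Inner hash: sum = 88+87+93+54+54+54+54+104 = 588 → 02 4c.
Outer input = (K'⊕opad) ∥ inner = 32 3d 37 5c 5c 5c 5c ∥ 02 4c.
Outer hash (tag): sum = 50+61+55+92+92+92+92+2+76 = 612 → 02 64.

0264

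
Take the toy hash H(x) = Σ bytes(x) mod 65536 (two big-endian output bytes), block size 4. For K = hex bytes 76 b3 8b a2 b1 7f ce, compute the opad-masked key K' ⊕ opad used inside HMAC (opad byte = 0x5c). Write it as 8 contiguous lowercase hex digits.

Key hex bytes 76 b3 8b a2 b1 7f ce is 7 bytes > B = 4, so hash it first: H(key) = 04 54, then zero-pad to 4 bytes: K' = 04 54 00 00.
XOR each byte with 0x5c: 04⊕5c=58, 54⊕5c=08, 00⊕5c=5c, 00⊕5c=5c.

58085c5c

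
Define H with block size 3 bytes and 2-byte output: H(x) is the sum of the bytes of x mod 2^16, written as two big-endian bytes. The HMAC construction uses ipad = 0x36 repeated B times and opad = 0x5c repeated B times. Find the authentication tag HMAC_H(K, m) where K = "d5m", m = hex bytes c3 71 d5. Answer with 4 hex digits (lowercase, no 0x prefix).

018d

Key "d5m" = 64 35 6d is exactly B = 3 bytes: K' = 64 35 6d.
K' ⊕ ipad = 52 03 5b.  K' ⊕ opad = 38 69 31.
Inner input = (K'⊕ipad) ∥ m = 52 03 5b ∥ c3 71 d5.
Inner hash: sum = 82+3+91+195+113+213 = 697 → 02 b9.
Outer input = (K'⊕opad) ∥ inner = 38 69 31 ∥ 02 b9.
Outer hash (tag): sum = 56+105+49+2+185 = 397 → 01 8d.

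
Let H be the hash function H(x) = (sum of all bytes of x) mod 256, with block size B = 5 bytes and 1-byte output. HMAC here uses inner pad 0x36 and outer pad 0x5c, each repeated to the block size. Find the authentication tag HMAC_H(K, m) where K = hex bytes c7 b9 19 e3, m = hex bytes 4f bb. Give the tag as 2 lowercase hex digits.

Key hex bytes c7 b9 19 e3 is 4 bytes ≤ B = 5; zero-pad to 5 bytes: K' = c7 b9 19 e3 00.
K' ⊕ ipad = f1 8f 2f d5 36.  K' ⊕ opad = 9b e5 45 bf 5c.
Inner input = (K'⊕ipad) ∥ m = f1 8f 2f d5 36 ∥ 4f bb.
Inner hash: sum = 241+143+47+213+54+79+187 = 964; mod 256 = 196 → c4.
Outer input = (K'⊕opad) ∥ inner = 9b e5 45 bf 5c ∥ c4.
Outer hash (tag): sum = 155+229+69+191+92+196 = 932; mod 256 = 164 → a4.

a4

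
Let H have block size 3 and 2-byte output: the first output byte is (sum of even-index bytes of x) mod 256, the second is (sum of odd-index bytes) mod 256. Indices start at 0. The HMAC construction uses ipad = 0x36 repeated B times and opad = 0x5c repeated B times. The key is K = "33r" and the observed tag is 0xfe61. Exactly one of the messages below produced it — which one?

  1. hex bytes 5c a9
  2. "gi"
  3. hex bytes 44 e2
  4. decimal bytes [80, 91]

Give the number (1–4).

1

Key "33r" = 33 33 72 is exactly B = 3 bytes: K' = 33 33 72.
K' ⊕ ipad = 05 05 44; K' ⊕ opad = 6f 6f 2e.
m1: inner = H(05 05 44 5c a9) = f2 61; tag = H(6f 6f 2e f2 61) = fe61 ← matches
m2: inner = H(05 05 44 67 69) = b2 6c; tag = H(6f 6f 2e b2 6c) = 0921
m3: inner = H(05 05 44 44 e2) = 2b 49; tag = H(6f 6f 2e 2b 49) = e69a
m4: inner = H(05 05 44 50 5b) = a4 55; tag = H(6f 6f 2e a4 55) = f213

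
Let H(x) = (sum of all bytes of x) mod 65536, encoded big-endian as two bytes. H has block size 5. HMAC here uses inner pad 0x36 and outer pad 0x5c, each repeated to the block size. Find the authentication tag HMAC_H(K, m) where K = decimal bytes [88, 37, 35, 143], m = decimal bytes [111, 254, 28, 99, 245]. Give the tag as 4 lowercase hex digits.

Key decimal bytes [88, 37, 35, 143] = 58 25 23 8f is 4 bytes ≤ B = 5; zero-pad to 5 bytes: K' = 58 25 23 8f 00.
K' ⊕ ipad = 6e 13 15 b9 36.  K' ⊕ opad = 04 79 7f d3 5c.
Inner input = (K'⊕ipad) ∥ m = 6e 13 15 b9 36 ∥ 6f fe 1c 63 f5.
Inner hash: sum = 110+19+21+185+54+111+254+28+99+245 = 1126 → 04 66.
Outer input = (K'⊕opad) ∥ inner = 04 79 7f d3 5c ∥ 04 66.
Outer hash (tag): sum = 4+121+127+211+92+4+102 = 661 → 02 95.

0295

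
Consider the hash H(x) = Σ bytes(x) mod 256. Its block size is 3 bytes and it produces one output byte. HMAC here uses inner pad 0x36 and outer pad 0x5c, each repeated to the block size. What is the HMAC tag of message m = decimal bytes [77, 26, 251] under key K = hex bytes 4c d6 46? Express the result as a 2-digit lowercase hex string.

Key hex bytes 4c d6 46 is exactly B = 3 bytes: K' = 4c d6 46.
K' ⊕ ipad = 7a e0 70.  K' ⊕ opad = 10 8a 1a.
Inner input = (K'⊕ipad) ∥ m = 7a e0 70 ∥ 4d 1a fb.
Inner hash: sum = 122+224+112+77+26+251 = 812; mod 256 = 44 → 2c.
Outer input = (K'⊕opad) ∥ inner = 10 8a 1a ∥ 2c.
Outer hash (tag): sum = 16+138+26+44 = 224 → e0.

e0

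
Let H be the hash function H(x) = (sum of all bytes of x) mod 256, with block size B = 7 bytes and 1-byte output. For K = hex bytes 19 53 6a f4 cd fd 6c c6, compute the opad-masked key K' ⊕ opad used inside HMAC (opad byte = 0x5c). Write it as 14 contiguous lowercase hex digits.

9a5c5c5c5c5c5c

Key hex bytes 19 53 6a f4 cd fd 6c c6 is 8 bytes > B = 7, so hash it first: H(key) = c6, then zero-pad to 7 bytes: K' = c6 00 00 00 00 00 00.
XOR each byte with 0x5c: c6⊕5c=9a, 00⊕5c=5c, 00⊕5c=5c, 00⊕5c=5c, 00⊕5c=5c, 00⊕5c=5c, 00⊕5c=5c.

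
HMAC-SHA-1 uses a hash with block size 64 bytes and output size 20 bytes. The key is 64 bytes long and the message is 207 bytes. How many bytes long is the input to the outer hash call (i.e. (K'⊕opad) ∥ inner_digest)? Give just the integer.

84

Key is 64 ≤ 64 bytes, zero-padded: |K'| = 64.
Outer input = (K'⊕opad) ∥ H(inner) → 64 + 20 = 84 bytes.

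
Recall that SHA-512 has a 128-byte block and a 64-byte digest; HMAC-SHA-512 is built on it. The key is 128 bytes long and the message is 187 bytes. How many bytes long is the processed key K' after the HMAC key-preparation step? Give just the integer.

Key is 128 ≤ 128 bytes, zero-padded: |K'| = 128.

128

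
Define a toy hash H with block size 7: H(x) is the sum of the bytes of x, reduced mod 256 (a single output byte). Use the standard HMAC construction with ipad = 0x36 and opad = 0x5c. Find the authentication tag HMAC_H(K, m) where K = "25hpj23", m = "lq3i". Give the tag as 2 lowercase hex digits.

Key "25hpj23" = 32 35 68 70 6a 32 33 is exactly B = 7 bytes: K' = 32 35 68 70 6a 32 33.
K' ⊕ ipad = 04 03 5e 46 5c 04 05.  K' ⊕ opad = 6e 69 34 2c 36 6e 6f.
Inner input = (K'⊕ipad) ∥ m = 04 03 5e 46 5c 04 05 ∥ 6c 71 33 69.
Inner hash: sum = 4+3+94+70+92+4+5+108+113+51+105 = 649; mod 256 = 137 → 89.
Outer input = (K'⊕opad) ∥ inner = 6e 69 34 2c 36 6e 6f ∥ 89.
Outer hash (tag): sum = 110+105+52+44+54+110+111+137 = 723; mod 256 = 211 → d3.

d3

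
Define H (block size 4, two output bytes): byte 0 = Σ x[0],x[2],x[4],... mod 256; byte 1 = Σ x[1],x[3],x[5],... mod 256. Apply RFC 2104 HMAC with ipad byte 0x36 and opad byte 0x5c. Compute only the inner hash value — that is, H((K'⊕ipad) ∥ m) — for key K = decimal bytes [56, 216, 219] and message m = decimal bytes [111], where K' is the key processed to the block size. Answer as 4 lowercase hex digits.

Key decimal bytes [56, 216, 219] = 38 d8 db is 3 bytes ≤ B = 4; zero-pad to 4 bytes: K' = 38 d8 db 00.
K' ⊕ ipad = 0e ee ed 36.
Inner input = 0e ee ed 36 ∥ 6f.
Inner hash: even-index sum = 362 mod 256 = 106; odd-index sum = 292 mod 256 = 36 → 6a 24.

6a24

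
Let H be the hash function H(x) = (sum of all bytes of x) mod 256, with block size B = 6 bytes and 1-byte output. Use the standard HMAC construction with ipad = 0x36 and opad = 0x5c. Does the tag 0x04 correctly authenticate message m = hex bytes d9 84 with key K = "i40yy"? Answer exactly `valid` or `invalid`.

invalid

Key "i40yy" = 69 34 30 79 79 is 5 bytes ≤ B = 6; zero-pad to 6 bytes: K' = 69 34 30 79 79 00.
K' ⊕ ipad = 5f 02 06 4f 4f 36; K' ⊕ opad = 35 68 6c 25 25 5c.
Inner hash: sum = 95+2+6+79+79+54+217+132 = 664; mod 256 = 152 → 98.
Outer hash (recomputed tag): sum = 53+104+108+37+37+92+152 = 583; mod 256 = 71 → 47.
Recomputed tag = 47; claimed = 04 → mismatch.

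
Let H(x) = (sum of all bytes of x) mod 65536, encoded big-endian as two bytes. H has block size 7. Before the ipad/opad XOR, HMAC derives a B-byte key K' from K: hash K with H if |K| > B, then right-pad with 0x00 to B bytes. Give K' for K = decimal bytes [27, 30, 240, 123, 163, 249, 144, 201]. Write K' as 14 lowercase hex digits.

|K| = 8 > B = 7, so first hash the key.
H(K): sum = 27+30+240+123+163+249+144+201 = 1177 → 04 99.
Zero-pad H(K) = 04 99 to 7 bytes: K' = 04 99 00 00 00 00 00.

04990000000000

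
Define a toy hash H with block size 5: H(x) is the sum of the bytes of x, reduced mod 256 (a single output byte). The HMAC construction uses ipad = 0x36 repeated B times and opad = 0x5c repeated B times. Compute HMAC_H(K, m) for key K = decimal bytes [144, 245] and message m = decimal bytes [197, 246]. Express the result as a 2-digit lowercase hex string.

Key decimal bytes [144, 245] = 90 f5 is 2 bytes ≤ B = 5; zero-pad to 5 bytes: K' = 90 f5 00 00 00.
K' ⊕ ipad = a6 c3 36 36 36.  K' ⊕ opad = cc a9 5c 5c 5c.
Inner input = (K'⊕ipad) ∥ m = a6 c3 36 36 36 ∥ c5 f6.
Inner hash: sum = 166+195+54+54+54+197+246 = 966; mod 256 = 198 → c6.
Outer input = (K'⊕opad) ∥ inner = cc a9 5c 5c 5c ∥ c6.
Outer hash (tag): sum = 204+169+92+92+92+198 = 847; mod 256 = 79 → 4f.

4f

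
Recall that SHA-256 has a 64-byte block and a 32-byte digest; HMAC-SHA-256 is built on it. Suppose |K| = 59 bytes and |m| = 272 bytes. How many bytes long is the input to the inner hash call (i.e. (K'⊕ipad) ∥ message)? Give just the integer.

336

Key is 59 ≤ 64 bytes, zero-padded: |K'| = 64.
Inner input = (K'⊕ipad) ∥ m → 64 + 272 = 336 bytes.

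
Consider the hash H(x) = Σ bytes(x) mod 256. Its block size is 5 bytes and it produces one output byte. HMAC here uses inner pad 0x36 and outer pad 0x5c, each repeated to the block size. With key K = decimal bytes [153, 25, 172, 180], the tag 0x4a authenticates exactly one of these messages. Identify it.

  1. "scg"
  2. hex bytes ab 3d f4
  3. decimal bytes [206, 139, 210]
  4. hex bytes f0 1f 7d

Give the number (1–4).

Key decimal bytes [153, 25, 172, 180] = 99 19 ac b4 is 4 bytes ≤ B = 5; zero-pad to 5 bytes: K' = 99 19 ac b4 00.
K' ⊕ ipad = af 2f 9a 82 36; K' ⊕ opad = c5 45 f0 e8 5c.
m1: inner = H(af 2f 9a 82 36 73 63 67) = 6d; tag = H(c5 45 f0 e8 5c 6d) = ab
m2: inner = H(af 2f 9a 82 36 ab 3d f4) = 0c; tag = H(c5 45 f0 e8 5c 0c) = 4a ← matches
m3: inner = H(af 2f 9a 82 36 ce 8b d2) = 5b; tag = H(c5 45 f0 e8 5c 5b) = 99
m4: inner = H(af 2f 9a 82 36 f0 1f 7d) = bc; tag = H(c5 45 f0 e8 5c bc) = fa

2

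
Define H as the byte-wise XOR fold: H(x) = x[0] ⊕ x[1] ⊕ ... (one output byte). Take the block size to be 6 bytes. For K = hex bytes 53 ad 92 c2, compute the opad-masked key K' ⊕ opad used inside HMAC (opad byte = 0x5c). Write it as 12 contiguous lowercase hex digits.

0ff1ce9e5c5c

Key hex bytes 53 ad 92 c2 is 4 bytes ≤ B = 6; zero-pad to 6 bytes: K' = 53 ad 92 c2 00 00.
XOR each byte with 0x5c: 53⊕5c=0f, ad⊕5c=f1, 92⊕5c=ce, c2⊕5c=9e, 00⊕5c=5c, 00⊕5c=5c.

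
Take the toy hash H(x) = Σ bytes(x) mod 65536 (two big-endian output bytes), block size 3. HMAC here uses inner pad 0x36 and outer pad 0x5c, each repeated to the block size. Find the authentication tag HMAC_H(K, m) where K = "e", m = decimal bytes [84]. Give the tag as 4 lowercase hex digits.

0105

Key "e" = 65 is 1 byte ≤ B = 3; zero-pad to 3 bytes: K' = 65 00 00.
K' ⊕ ipad = 53 36 36.  K' ⊕ opad = 39 5c 5c.
Inner input = (K'⊕ipad) ∥ m = 53 36 36 ∥ 54.
Inner hash: sum = 83+54+54+84 = 275 → 01 13.
Outer input = (K'⊕opad) ∥ inner = 39 5c 5c ∥ 01 13.
Outer hash (tag): sum = 57+92+92+1+19 = 261 → 01 05.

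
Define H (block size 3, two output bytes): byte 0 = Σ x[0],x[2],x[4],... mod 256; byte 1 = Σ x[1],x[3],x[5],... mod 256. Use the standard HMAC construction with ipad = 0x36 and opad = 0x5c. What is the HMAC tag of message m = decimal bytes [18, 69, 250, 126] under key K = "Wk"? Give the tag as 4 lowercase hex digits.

d091

Key "Wk" = 57 6b is 2 bytes ≤ B = 3; zero-pad to 3 bytes: K' = 57 6b 00.
K' ⊕ ipad = 61 5d 36.  K' ⊕ opad = 0b 37 5c.
Inner input = (K'⊕ipad) ∥ m = 61 5d 36 ∥ 12 45 fa 7e.
Inner hash: even-index sum = 346 mod 256 = 90; odd-index sum = 361 mod 256 = 105 → 5a 69.
Outer input = (K'⊕opad) ∥ inner = 0b 37 5c ∥ 5a 69.
Outer hash (tag): even-index sum = 208 mod 256 = 208; odd-index sum = 145 mod 256 = 145 → d0 91.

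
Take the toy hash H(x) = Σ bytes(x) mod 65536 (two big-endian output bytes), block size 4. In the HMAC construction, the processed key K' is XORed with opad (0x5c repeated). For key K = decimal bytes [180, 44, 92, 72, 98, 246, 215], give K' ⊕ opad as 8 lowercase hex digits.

Key decimal bytes [180, 44, 92, 72, 98, 246, 215] = b4 2c 5c 48 62 f6 d7 is 7 bytes > B = 4, so hash it first: H(key) = 03 b3, then zero-pad to 4 bytes: K' = 03 b3 00 00.
XOR each byte with 0x5c: 03⊕5c=5f, b3⊕5c=ef, 00⊕5c=5c, 00⊕5c=5c.

5fef5c5c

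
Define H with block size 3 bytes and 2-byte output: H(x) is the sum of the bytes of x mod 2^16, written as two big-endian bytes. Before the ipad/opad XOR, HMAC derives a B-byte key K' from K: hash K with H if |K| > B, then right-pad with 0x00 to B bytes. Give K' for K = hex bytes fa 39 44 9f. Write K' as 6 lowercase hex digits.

021600

|K| = 4 > B = 3, so first hash the key.
H(K): sum = 250+57+68+159 = 534 → 02 16.
Zero-pad H(K) = 02 16 to 3 bytes: K' = 02 16 00.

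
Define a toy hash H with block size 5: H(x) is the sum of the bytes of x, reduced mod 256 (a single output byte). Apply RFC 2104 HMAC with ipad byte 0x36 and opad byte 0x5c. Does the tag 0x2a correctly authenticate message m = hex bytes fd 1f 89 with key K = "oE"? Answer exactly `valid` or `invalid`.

Key "oE" = 6f 45 is 2 bytes ≤ B = 5; zero-pad to 5 bytes: K' = 6f 45 00 00 00.
K' ⊕ ipad = 59 73 36 36 36; K' ⊕ opad = 33 19 5c 5c 5c.
Inner hash: sum = 89+115+54+54+54+253+31+137 = 787; mod 256 = 19 → 13.
Outer hash (recomputed tag): sum = 51+25+92+92+92+19 = 371; mod 256 = 115 → 73.
Recomputed tag = 73; claimed = 2a → mismatch.

invalid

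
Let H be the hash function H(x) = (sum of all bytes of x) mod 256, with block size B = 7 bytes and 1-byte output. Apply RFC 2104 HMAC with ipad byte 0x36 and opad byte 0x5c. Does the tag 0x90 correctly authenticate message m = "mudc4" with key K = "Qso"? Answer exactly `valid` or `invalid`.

Key "Qso" = 51 73 6f is 3 bytes ≤ B = 7; zero-pad to 7 bytes: K' = 51 73 6f 00 00 00 00.
K' ⊕ ipad = 67 45 59 36 36 36 36; K' ⊕ opad = 0d 2f 33 5c 5c 5c 5c.
Inner hash: sum = 103+69+89+54+54+54+54+109+117+100+99+52 = 954; mod 256 = 186 → ba.
Outer hash (recomputed tag): sum = 13+47+51+92+92+92+92+186 = 665; mod 256 = 153 → 99.
Recomputed tag = 99; claimed = 90 → mismatch.

invalid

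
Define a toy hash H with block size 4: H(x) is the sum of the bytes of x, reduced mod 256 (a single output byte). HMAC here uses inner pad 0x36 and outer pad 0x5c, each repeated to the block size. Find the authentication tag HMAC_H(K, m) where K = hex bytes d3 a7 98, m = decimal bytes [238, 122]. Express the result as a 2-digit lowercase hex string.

6c

Key hex bytes d3 a7 98 is 3 bytes ≤ B = 4; zero-pad to 4 bytes: K' = d3 a7 98 00.
K' ⊕ ipad = e5 91 ae 36.  K' ⊕ opad = 8f fb c4 5c.
Inner input = (K'⊕ipad) ∥ m = e5 91 ae 36 ∥ ee 7a.
Inner hash: sum = 229+145+174+54+238+122 = 962; mod 256 = 194 → c2.
Outer input = (K'⊕opad) ∥ inner = 8f fb c4 5c ∥ c2.
Outer hash (tag): sum = 143+251+196+92+194 = 876; mod 256 = 108 → 6c.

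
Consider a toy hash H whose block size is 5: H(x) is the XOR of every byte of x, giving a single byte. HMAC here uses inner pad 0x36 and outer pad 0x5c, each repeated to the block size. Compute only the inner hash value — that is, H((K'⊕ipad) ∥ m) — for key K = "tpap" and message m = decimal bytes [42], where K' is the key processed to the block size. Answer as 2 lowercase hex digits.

Key "tpap" = 74 70 61 70 is 4 bytes ≤ B = 5; zero-pad to 5 bytes: K' = 74 70 61 70 00.
K' ⊕ ipad = 42 46 57 46 36.
Inner input = 42 46 57 46 36 ∥ 2a.
Inner hash: XOR 42⊕46⊕57⊕46⊕36⊕2a = 09.

09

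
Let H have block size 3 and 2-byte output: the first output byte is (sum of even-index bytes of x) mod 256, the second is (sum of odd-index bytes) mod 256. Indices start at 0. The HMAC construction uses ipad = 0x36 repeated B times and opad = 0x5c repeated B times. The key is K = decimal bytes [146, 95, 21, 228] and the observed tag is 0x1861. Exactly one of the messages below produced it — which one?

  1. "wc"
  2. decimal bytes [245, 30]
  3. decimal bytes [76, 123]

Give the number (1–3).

Key decimal bytes [146, 95, 21, 228] = 92 5f 15 e4 is 4 bytes > B = 3, so hash it first: H(key) = a7 43, then zero-pad to 3 bytes: K' = a7 43 00.
K' ⊕ ipad = 91 75 36; K' ⊕ opad = fb 1f 5c.
m1: inner = H(91 75 36 77 63) = 2a ec; tag = H(fb 1f 5c 2a ec) = 4349
m2: inner = H(91 75 36 f5 1e) = e5 6a; tag = H(fb 1f 5c e5 6a) = c104
m3: inner = H(91 75 36 4c 7b) = 42 c1; tag = H(fb 1f 5c 42 c1) = 1861 ← matches

3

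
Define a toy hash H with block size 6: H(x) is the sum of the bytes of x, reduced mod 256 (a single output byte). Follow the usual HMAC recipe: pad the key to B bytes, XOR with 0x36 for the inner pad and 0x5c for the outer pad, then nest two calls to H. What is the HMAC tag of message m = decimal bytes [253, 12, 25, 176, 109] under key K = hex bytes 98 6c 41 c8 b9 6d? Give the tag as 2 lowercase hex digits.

61

Key hex bytes 98 6c 41 c8 b9 6d is exactly B = 6 bytes: K' = 98 6c 41 c8 b9 6d.
K' ⊕ ipad = ae 5a 77 fe 8f 5b.  K' ⊕ opad = c4 30 1d 94 e5 31.
Inner input = (K'⊕ipad) ∥ m = ae 5a 77 fe 8f 5b ∥ fd 0c 19 b0 6d.
Inner hash: sum = 174+90+119+254+143+91+253+12+25+176+109 = 1446; mod 256 = 166 → a6.
Outer input = (K'⊕opad) ∥ inner = c4 30 1d 94 e5 31 ∥ a6.
Outer hash (tag): sum = 196+48+29+148+229+49+166 = 865; mod 256 = 97 → 61.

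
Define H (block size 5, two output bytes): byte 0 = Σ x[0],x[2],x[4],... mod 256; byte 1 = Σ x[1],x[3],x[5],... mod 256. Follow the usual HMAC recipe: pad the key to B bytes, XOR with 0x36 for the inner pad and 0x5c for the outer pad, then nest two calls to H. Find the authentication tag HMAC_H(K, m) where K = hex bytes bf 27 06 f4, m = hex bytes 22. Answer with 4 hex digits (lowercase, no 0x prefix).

8e12

Key hex bytes bf 27 06 f4 is 4 bytes ≤ B = 5; zero-pad to 5 bytes: K' = bf 27 06 f4 00.
K' ⊕ ipad = 89 11 30 c2 36.  K' ⊕ opad = e3 7b 5a a8 5c.
Inner input = (K'⊕ipad) ∥ m = 89 11 30 c2 36 ∥ 22.
Inner hash: even-index sum = 239 mod 256 = 239; odd-index sum = 245 mod 256 = 245 → ef f5.
Outer input = (K'⊕opad) ∥ inner = e3 7b 5a a8 5c ∥ ef f5.
Outer hash (tag): even-index sum = 654 mod 256 = 142; odd-index sum = 530 mod 256 = 18 → 8e 12.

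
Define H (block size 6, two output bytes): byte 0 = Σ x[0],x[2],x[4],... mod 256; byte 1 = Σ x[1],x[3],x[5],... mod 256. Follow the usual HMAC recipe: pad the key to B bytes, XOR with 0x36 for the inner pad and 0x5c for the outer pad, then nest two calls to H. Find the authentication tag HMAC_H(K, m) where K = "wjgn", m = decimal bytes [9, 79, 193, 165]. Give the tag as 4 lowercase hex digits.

Key "wjgn" = 77 6a 67 6e is 4 bytes ≤ B = 6; zero-pad to 6 bytes: K' = 77 6a 67 6e 00 00.
K' ⊕ ipad = 41 5c 51 58 36 36.  K' ⊕ opad = 2b 36 3b 32 5c 5c.
Inner input = (K'⊕ipad) ∥ m = 41 5c 51 58 36 36 ∥ 09 4f c1 a5.
Inner hash: even-index sum = 402 mod 256 = 146; odd-index sum = 478 mod 256 = 222 → 92 de.
Outer input = (K'⊕opad) ∥ inner = 2b 36 3b 32 5c 5c ∥ 92 de.
Outer hash (tag): even-index sum = 340 mod 256 = 84; odd-index sum = 418 mod 256 = 162 → 54 a2.

54a2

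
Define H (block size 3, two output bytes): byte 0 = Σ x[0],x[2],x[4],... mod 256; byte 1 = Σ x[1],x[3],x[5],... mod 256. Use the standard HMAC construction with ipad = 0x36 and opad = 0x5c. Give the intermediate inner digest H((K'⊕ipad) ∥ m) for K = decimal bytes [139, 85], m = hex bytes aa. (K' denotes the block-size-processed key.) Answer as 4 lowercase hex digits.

f30d

Key decimal bytes [139, 85] = 8b 55 is 2 bytes ≤ B = 3; zero-pad to 3 bytes: K' = 8b 55 00.
K' ⊕ ipad = bd 63 36.
Inner input = bd 63 36 ∥ aa.
Inner hash: even-index sum = 243 mod 256 = 243; odd-index sum = 269 mod 256 = 13 → f3 0d.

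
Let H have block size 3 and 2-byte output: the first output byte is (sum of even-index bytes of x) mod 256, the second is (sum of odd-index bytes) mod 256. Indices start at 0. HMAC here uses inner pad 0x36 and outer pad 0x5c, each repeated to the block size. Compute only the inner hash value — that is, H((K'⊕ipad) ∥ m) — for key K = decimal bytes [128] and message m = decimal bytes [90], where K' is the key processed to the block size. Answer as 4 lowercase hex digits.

ec90

Key decimal bytes [128] = 80 is 1 byte ≤ B = 3; zero-pad to 3 bytes: K' = 80 00 00.
K' ⊕ ipad = b6 36 36.
Inner input = b6 36 36 ∥ 5a.
Inner hash: even-index sum = 236 mod 256 = 236; odd-index sum = 144 mod 256 = 144 → ec 90.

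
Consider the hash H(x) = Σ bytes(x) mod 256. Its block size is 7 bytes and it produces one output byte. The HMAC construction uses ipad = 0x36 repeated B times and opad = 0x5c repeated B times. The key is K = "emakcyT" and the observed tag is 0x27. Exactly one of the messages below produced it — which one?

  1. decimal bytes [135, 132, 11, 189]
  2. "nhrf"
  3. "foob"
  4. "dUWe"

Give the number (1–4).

Key "emakcyT" = 65 6d 61 6b 63 79 54 is exactly B = 7 bytes: K' = 65 6d 61 6b 63 79 54.
K' ⊕ ipad = 53 5b 57 5d 55 4f 62; K' ⊕ opad = 39 31 3d 37 3f 25 08.
m1: inner = H(53 5b 57 5d 55 4f 62 87 84 0b bd) = 3b; tag = H(39 31 3d 37 3f 25 08 3b) = 85
m2: inner = H(53 5b 57 5d 55 4f 62 6e 68 72 66) = 16; tag = H(39 31 3d 37 3f 25 08 16) = 60
m3: inner = H(53 5b 57 5d 55 4f 62 66 6f 6f 62) = 0e; tag = H(39 31 3d 37 3f 25 08 0e) = 58
m4: inner = H(53 5b 57 5d 55 4f 62 64 55 57 65) = dd; tag = H(39 31 3d 37 3f 25 08 dd) = 27 ← matches

4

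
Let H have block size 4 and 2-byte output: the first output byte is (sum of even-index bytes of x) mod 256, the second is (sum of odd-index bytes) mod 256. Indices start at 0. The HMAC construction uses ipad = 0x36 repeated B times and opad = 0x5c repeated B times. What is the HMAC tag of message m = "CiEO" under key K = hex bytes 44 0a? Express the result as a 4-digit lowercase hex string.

a4dc

Key hex bytes 44 0a is 2 bytes ≤ B = 4; zero-pad to 4 bytes: K' = 44 0a 00 00.
K' ⊕ ipad = 72 3c 36 36.  K' ⊕ opad = 18 56 5c 5c.
Inner input = (K'⊕ipad) ∥ m = 72 3c 36 36 ∥ 43 69 45 4f.
Inner hash: even-index sum = 304 mod 256 = 48; odd-index sum = 298 mod 256 = 42 → 30 2a.
Outer input = (K'⊕opad) ∥ inner = 18 56 5c 5c ∥ 30 2a.
Outer hash (tag): even-index sum = 164 mod 256 = 164; odd-index sum = 220 mod 256 = 220 → a4 dc.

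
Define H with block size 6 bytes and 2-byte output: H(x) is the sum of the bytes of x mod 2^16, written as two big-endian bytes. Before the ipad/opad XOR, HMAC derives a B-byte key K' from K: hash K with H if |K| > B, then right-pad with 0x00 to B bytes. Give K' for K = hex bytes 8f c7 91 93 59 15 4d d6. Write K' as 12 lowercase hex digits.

|K| = 8 > B = 6, so first hash the key.
H(K): sum = 143+199+145+147+89+21+77+214 = 1035 → 04 0b.
Zero-pad H(K) = 04 0b to 6 bytes: K' = 04 0b 00 00 00 00.

040b00000000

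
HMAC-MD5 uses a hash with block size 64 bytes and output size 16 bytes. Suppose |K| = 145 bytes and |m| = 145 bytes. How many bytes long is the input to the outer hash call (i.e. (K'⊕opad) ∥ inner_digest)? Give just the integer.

80

Key is 145 > 64 bytes, so it is hashed to 16 bytes then zero-padded to 64: |K'| = 64.
Outer input = (K'⊕opad) ∥ H(inner) → 64 + 16 = 80 bytes.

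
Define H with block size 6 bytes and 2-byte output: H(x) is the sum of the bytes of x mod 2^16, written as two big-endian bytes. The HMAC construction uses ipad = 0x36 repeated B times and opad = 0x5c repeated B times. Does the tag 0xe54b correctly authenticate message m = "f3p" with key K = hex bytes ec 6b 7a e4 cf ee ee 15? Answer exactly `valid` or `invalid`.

invalid

Key hex bytes ec 6b 7a e4 cf ee ee 15 is 8 bytes > B = 6, so hash it first: H(key) = 05 75, then zero-pad to 6 bytes: K' = 05 75 00 00 00 00.
K' ⊕ ipad = 33 43 36 36 36 36; K' ⊕ opad = 59 29 5c 5c 5c 5c.
Inner hash: sum = 51+67+54+54+54+54+102+51+112 = 599 → 02 57.
Outer hash (recomputed tag): sum = 89+41+92+92+92+92+2+87 = 587 → 02 4b.
Recomputed tag = 024b; claimed = e54b → mismatch.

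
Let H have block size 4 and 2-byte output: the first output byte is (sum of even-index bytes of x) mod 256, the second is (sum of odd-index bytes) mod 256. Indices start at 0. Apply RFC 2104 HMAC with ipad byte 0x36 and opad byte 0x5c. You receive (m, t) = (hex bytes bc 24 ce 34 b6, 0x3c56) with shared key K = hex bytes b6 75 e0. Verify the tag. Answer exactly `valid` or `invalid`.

Key hex bytes b6 75 e0 is 3 bytes ≤ B = 4; zero-pad to 4 bytes: K' = b6 75 e0 00.
K' ⊕ ipad = 80 43 d6 36; K' ⊕ opad = ea 29 bc 5c.
Inner hash: even-index sum = 918 mod 256 = 150; odd-index sum = 209 mod 256 = 209 → 96 d1.
Outer hash (recomputed tag): even-index sum = 572 mod 256 = 60; odd-index sum = 342 mod 256 = 86 → 3c 56.
Recomputed tag = 3c56; claimed = 3c56 → match.

valid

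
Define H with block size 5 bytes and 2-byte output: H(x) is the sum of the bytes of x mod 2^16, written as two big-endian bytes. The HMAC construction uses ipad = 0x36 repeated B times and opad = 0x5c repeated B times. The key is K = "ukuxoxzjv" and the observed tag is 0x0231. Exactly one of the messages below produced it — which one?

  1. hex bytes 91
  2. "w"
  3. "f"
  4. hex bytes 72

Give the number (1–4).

Key "ukuxoxzjv" = 75 6b 75 78 6f 78 7a 6a 76 is 9 bytes > B = 5, so hash it first: H(key) = 04 0e, then zero-pad to 5 bytes: K' = 04 0e 00 00 00.
K' ⊕ ipad = 32 38 36 36 36; K' ⊕ opad = 58 52 5c 5c 5c.
m1: inner = H(32 38 36 36 36 91) = 01 9d; tag = H(58 52 5c 5c 5c 01 9d) = 025c
m2: inner = H(32 38 36 36 36 77) = 01 83; tag = H(58 52 5c 5c 5c 01 83) = 0242
m3: inner = H(32 38 36 36 36 66) = 01 72; tag = H(58 52 5c 5c 5c 01 72) = 0231 ← matches
m4: inner = H(32 38 36 36 36 72) = 01 7e; tag = H(58 52 5c 5c 5c 01 7e) = 023d

3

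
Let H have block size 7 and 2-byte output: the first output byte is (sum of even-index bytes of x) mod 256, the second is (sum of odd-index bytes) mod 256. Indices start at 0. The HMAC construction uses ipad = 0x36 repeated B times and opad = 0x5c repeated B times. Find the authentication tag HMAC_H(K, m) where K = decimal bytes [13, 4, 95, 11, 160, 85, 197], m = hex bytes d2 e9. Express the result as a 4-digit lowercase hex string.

8dce

Key decimal bytes [13, 4, 95, 11, 160, 85, 197] = 0d 04 5f 0b a0 55 c5 is exactly B = 7 bytes: K' = 0d 04 5f 0b a0 55 c5.
K' ⊕ ipad = 3b 32 69 3d 96 63 f3.  K' ⊕ opad = 51 58 03 57 fc 09 99.
Inner input = (K'⊕ipad) ∥ m = 3b 32 69 3d 96 63 f3 ∥ d2 e9.
Inner hash: even-index sum = 790 mod 256 = 22; odd-index sum = 420 mod 256 = 164 → 16 a4.
Outer input = (K'⊕opad) ∥ inner = 51 58 03 57 fc 09 99 ∥ 16 a4.
Outer hash (tag): even-index sum = 653 mod 256 = 141; odd-index sum = 206 mod 256 = 206 → 8d ce.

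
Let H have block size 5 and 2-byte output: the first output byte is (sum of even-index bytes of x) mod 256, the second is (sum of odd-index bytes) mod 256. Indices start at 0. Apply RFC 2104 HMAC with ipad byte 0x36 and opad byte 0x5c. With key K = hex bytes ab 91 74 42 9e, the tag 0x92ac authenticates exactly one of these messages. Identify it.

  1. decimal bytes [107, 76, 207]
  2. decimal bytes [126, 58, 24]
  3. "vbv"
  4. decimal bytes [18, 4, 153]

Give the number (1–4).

2

Key hex bytes ab 91 74 42 9e is exactly B = 5 bytes: K' = ab 91 74 42 9e.
K' ⊕ ipad = 9d a7 42 74 a8; K' ⊕ opad = f7 cd 28 1e c2.
m1: inner = H(9d a7 42 74 a8 6b 4c cf) = d3 55; tag = H(f7 cd 28 1e c2 d3 55) = 36be
m2: inner = H(9d a7 42 74 a8 7e 3a 18) = c1 b1; tag = H(f7 cd 28 1e c2 c1 b1) = 92ac ← matches
m3: inner = H(9d a7 42 74 a8 76 62 76) = e9 07; tag = H(f7 cd 28 1e c2 e9 07) = e8d4
m4: inner = H(9d a7 42 74 a8 12 04 99) = 8b c6; tag = H(f7 cd 28 1e c2 8b c6) = a776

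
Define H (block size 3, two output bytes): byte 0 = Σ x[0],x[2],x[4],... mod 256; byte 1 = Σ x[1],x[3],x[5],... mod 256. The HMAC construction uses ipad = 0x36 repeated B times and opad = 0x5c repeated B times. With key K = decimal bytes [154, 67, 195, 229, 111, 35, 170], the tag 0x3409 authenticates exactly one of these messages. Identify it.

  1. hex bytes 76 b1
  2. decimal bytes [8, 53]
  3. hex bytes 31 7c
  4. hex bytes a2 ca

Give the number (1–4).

3

Key decimal bytes [154, 67, 195, 229, 111, 35, 170] = 9a 43 c3 e5 6f 23 aa is 7 bytes > B = 3, so hash it first: H(key) = 76 4b, then zero-pad to 3 bytes: K' = 76 4b 00.
K' ⊕ ipad = 40 7d 36; K' ⊕ opad = 2a 17 5c.
m1: inner = H(40 7d 36 76 b1) = 27 f3; tag = H(2a 17 5c 27 f3) = 793e
m2: inner = H(40 7d 36 08 35) = ab 85; tag = H(2a 17 5c ab 85) = 0bc2
m3: inner = H(40 7d 36 31 7c) = f2 ae; tag = H(2a 17 5c f2 ae) = 3409 ← matches
m4: inner = H(40 7d 36 a2 ca) = 40 1f; tag = H(2a 17 5c 40 1f) = a557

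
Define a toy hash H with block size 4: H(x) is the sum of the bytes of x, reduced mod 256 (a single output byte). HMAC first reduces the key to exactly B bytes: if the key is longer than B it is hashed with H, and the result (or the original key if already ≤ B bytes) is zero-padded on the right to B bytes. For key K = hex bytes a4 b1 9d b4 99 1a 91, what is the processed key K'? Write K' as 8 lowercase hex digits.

|K| = 7 > B = 4, so first hash the key.
H(K): sum = 164+177+157+180+153+26+145 = 1002; mod 256 = 234 → ea.
Zero-pad H(K) = ea to 4 bytes: K' = ea 00 00 00.

ea000000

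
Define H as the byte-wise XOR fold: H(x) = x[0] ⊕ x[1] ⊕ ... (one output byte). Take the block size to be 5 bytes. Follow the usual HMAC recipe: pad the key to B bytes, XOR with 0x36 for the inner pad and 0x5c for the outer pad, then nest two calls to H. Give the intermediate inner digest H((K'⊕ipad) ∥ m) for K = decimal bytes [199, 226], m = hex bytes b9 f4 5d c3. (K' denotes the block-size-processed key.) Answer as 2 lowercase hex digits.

Key decimal bytes [199, 226] = c7 e2 is 2 bytes ≤ B = 5; zero-pad to 5 bytes: K' = c7 e2 00 00 00.
K' ⊕ ipad = f1 d4 36 36 36.
Inner input = f1 d4 36 36 36 ∥ b9 f4 5d c3.
Inner hash: XOR f1⊕d4⊕36⊕36⊕36⊕b9⊕f4⊕5d⊕c3 = c0.

c0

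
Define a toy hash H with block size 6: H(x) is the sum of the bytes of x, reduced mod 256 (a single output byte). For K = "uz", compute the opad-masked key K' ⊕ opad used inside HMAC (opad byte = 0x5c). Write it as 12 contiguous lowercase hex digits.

Key "uz" = 75 7a is 2 bytes ≤ B = 6; zero-pad to 6 bytes: K' = 75 7a 00 00 00 00.
XOR each byte with 0x5c: 75⊕5c=29, 7a⊕5c=26, 00⊕5c=5c, 00⊕5c=5c, 00⊕5c=5c, 00⊕5c=5c.

29265c5c5c5c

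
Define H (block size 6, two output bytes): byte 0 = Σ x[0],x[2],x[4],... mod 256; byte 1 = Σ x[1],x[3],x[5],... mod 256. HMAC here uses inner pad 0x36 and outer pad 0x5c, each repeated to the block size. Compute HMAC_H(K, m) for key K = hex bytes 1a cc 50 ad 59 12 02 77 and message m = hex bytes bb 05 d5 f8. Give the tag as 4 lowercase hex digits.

Key hex bytes 1a cc 50 ad 59 12 02 77 is 8 bytes > B = 6, so hash it first: H(key) = c5 02, then zero-pad to 6 bytes: K' = c5 02 00 00 00 00.
K' ⊕ ipad = f3 34 36 36 36 36.  K' ⊕ opad = 99 5e 5c 5c 5c 5c.
Inner input = (K'⊕ipad) ∥ m = f3 34 36 36 36 36 ∥ bb 05 d5 f8.
Inner hash: even-index sum = 751 mod 256 = 239; odd-index sum = 413 mod 256 = 157 → ef 9d.
Outer input = (K'⊕opad) ∥ inner = 99 5e 5c 5c 5c 5c ∥ ef 9d.
Outer hash (tag): even-index sum = 576 mod 256 = 64; odd-index sum = 435 mod 256 = 179 → 40 b3.

40b3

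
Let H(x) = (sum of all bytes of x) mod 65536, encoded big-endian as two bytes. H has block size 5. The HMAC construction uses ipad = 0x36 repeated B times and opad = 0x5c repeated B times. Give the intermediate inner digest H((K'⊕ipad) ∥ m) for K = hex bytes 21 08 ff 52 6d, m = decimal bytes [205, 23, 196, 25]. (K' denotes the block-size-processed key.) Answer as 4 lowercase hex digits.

Key hex bytes 21 08 ff 52 6d is exactly B = 5 bytes: K' = 21 08 ff 52 6d.
K' ⊕ ipad = 17 3e c9 64 5b.
Inner input = 17 3e c9 64 5b ∥ cd 17 c4 19.
Inner hash: sum = 23+62+201+100+91+205+23+196+25 = 926 → 03 9e.

039e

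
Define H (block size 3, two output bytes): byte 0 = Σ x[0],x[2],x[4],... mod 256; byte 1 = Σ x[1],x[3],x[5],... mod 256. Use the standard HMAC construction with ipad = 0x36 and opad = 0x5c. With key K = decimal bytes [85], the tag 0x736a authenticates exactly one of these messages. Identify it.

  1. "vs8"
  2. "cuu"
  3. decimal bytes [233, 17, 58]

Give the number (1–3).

Key decimal bytes [85] = 55 is 1 byte ≤ B = 3; zero-pad to 3 bytes: K' = 55 00 00.
K' ⊕ ipad = 63 36 36; K' ⊕ opad = 09 5c 5c.
m1: inner = H(63 36 36 76 73 38) = 0c e4; tag = H(09 5c 5c 0c e4) = 4968
m2: inner = H(63 36 36 63 75 75) = 0e 0e; tag = H(09 5c 5c 0e 0e) = 736a ← matches
m3: inner = H(63 36 36 e9 11 3a) = aa 59; tag = H(09 5c 5c aa 59) = be06

2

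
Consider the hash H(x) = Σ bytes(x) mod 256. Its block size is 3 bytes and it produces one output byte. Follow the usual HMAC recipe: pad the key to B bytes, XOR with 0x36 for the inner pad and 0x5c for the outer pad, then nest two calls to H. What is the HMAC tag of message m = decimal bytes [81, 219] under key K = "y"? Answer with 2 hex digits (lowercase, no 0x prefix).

Key "y" = 79 is 1 byte ≤ B = 3; zero-pad to 3 bytes: K' = 79 00 00.
K' ⊕ ipad = 4f 36 36.  K' ⊕ opad = 25 5c 5c.
Inner input = (K'⊕ipad) ∥ m = 4f 36 36 ∥ 51 db.
Inner hash: sum = 79+54+54+81+219 = 487; mod 256 = 231 → e7.
Outer input = (K'⊕opad) ∥ inner = 25 5c 5c ∥ e7.
Outer hash (tag): sum = 37+92+92+231 = 452; mod 256 = 196 → c4.

c4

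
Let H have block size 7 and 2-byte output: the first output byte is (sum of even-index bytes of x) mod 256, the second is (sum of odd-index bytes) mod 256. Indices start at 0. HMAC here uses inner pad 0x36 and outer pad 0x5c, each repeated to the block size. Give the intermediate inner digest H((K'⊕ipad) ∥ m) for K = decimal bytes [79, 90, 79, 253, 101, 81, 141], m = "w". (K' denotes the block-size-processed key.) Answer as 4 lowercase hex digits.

Key decimal bytes [79, 90, 79, 253, 101, 81, 141] = 4f 5a 4f fd 65 51 8d is exactly B = 7 bytes: K' = 4f 5a 4f fd 65 51 8d.
K' ⊕ ipad = 79 6c 79 cb 53 67 bb.
Inner input = 79 6c 79 cb 53 67 bb ∥ 77.
Inner hash: even-index sum = 512 mod 256 = 0; odd-index sum = 533 mod 256 = 21 → 00 15.

0015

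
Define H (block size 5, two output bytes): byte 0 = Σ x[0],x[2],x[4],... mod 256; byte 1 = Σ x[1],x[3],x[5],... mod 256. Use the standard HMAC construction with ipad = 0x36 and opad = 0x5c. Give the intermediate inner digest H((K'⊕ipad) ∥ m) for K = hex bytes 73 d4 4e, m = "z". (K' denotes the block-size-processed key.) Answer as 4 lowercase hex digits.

f392

Key hex bytes 73 d4 4e is 3 bytes ≤ B = 5; zero-pad to 5 bytes: K' = 73 d4 4e 00 00.
K' ⊕ ipad = 45 e2 78 36 36.
Inner input = 45 e2 78 36 36 ∥ 7a.
Inner hash: even-index sum = 243 mod 256 = 243; odd-index sum = 402 mod 256 = 146 → f3 92.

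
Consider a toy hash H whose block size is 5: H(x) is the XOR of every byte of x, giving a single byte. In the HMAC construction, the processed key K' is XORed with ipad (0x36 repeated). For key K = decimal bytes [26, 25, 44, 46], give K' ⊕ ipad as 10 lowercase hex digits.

Key decimal bytes [26, 25, 44, 46] = 1a 19 2c 2e is 4 bytes ≤ B = 5; zero-pad to 5 bytes: K' = 1a 19 2c 2e 00.
XOR each byte with 0x36: 1a⊕36=2c, 19⊕36=2f, 2c⊕36=1a, 2e⊕36=18, 00⊕36=36.

2c2f1a1836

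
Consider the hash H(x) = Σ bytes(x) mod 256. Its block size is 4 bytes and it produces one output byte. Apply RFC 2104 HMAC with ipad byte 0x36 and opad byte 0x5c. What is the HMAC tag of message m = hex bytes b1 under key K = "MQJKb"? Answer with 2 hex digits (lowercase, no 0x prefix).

Key "MQJKb" = 4d 51 4a 4b 62 is 5 bytes > B = 4, so hash it first: H(key) = 95, then zero-pad to 4 bytes: K' = 95 00 00 00.
K' ⊕ ipad = a3 36 36 36.  K' ⊕ opad = c9 5c 5c 5c.
Inner input = (K'⊕ipad) ∥ m = a3 36 36 36 ∥ b1.
Inner hash: sum = 163+54+54+54+177 = 502; mod 256 = 246 → f6.
Outer input = (K'⊕opad) ∥ inner = c9 5c 5c 5c ∥ f6.
Outer hash (tag): sum = 201+92+92+92+246 = 723; mod 256 = 211 → d3.

d3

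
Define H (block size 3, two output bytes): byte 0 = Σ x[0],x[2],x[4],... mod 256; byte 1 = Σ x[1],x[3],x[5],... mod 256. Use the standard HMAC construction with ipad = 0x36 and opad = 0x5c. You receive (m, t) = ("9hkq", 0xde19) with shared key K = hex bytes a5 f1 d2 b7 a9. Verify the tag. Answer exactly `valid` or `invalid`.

invalid

Key hex bytes a5 f1 d2 b7 a9 is 5 bytes > B = 3, so hash it first: H(key) = 20 a8, then zero-pad to 3 bytes: K' = 20 a8 00.
K' ⊕ ipad = 16 9e 36; K' ⊕ opad = 7c f4 5c.
Inner hash: even-index sum = 293 mod 256 = 37; odd-index sum = 322 mod 256 = 66 → 25 42.
Outer hash (recomputed tag): even-index sum = 282 mod 256 = 26; odd-index sum = 281 mod 256 = 25 → 1a 19.
Recomputed tag = 1a19; claimed = de19 → mismatch.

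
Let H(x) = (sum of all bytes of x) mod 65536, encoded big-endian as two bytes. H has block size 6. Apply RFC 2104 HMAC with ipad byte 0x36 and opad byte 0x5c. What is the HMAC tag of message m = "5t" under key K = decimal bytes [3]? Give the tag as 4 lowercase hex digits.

Key decimal bytes [3] = 03 is 1 byte ≤ B = 6; zero-pad to 6 bytes: K' = 03 00 00 00 00 00.
K' ⊕ ipad = 35 36 36 36 36 36.  K' ⊕ opad = 5f 5c 5c 5c 5c 5c.
Inner input = (K'⊕ipad) ∥ m = 35 36 36 36 36 36 ∥ 35 74.
Inner hash: sum = 53+54+54+54+54+54+53+116 = 492 → 01 ec.
Outer input = (K'⊕opad) ∥ inner = 5f 5c 5c 5c 5c 5c ∥ 01 ec.
Outer hash (tag): sum = 95+92+92+92+92+92+1+236 = 792 → 03 18.

0318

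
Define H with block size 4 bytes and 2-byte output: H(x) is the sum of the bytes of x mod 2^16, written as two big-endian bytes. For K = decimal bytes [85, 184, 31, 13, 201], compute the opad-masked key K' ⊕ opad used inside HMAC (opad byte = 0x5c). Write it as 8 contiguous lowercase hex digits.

5e5e5c5c

Key decimal bytes [85, 184, 31, 13, 201] = 55 b8 1f 0d c9 is 5 bytes > B = 4, so hash it first: H(key) = 02 02, then zero-pad to 4 bytes: K' = 02 02 00 00.
XOR each byte with 0x5c: 02⊕5c=5e, 02⊕5c=5e, 00⊕5c=5c, 00⊕5c=5c.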